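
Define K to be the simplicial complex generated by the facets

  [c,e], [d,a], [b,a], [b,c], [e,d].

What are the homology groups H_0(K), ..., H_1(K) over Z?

Fix the vertex order a < b < c < d < e and write every simplex with vertices in increasing order. Then dim K = 1 and the simplices of K are:

  0-simplices (5): a, b, c, d, e
  1-simplices (5): ab, ad, bc, ce, de

giving chain groups C_0 ≅ Z^5, C_1 ≅ Z^5.

Boundary ∂_1: C_1 → C_0 sends each edge [p,q] (with p < q) to q − p. For instance
  ∂de = e − d.
The resulting 5×5 matrix has rank 4, and its Smith normal form has invariant factors (1,1,1,1).

Computing H_k = (kernel of ∂_k) / (image of ∂_{k+1}):

  H_0: rank C_0 − rank ∂_1 = 5 − 4 = 1, and the invariant factors of ∂_1 are all 1, so H_0 ≅ Z.
  H_1: rank ker ∂_1 − rank ∂_2 = (5 − 4) − 0 = 1, and there is no ∂_2, so H_1 ≅ Z.

As a check, the Euler characteristic is 5 − 5 = 0, which agrees with 1 − 1 = 0.

H_0 ≅ Z,  H_1 ≅ Z.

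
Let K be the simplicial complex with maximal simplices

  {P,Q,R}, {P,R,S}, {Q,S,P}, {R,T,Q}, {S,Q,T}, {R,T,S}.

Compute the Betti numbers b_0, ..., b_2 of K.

K has 5 vertices, 9 edges, 6 triangles.
rank ∂_0 = 0, rank ∂_1 = 4 ⇒ b_0 = 5 − 0 − 4 = 1; all invariant factors of ∂_1 are 1 so no torsion. So H_0 ≅ Z.
rank ∂_1 = 4, rank ∂_2 = 5 ⇒ b_1 = 9 − 4 − 5 = 0; all invariant factors of ∂_2 are 1 so no torsion. So H_1 ≅ 0.
rank ∂_2 = 5, rank ∂_3 = 0 ⇒ b_2 = 6 − 5 − 0 = 1. So H_2 ≅ Z.

b_0 = 1, b_1 = 0, b_2 = 1.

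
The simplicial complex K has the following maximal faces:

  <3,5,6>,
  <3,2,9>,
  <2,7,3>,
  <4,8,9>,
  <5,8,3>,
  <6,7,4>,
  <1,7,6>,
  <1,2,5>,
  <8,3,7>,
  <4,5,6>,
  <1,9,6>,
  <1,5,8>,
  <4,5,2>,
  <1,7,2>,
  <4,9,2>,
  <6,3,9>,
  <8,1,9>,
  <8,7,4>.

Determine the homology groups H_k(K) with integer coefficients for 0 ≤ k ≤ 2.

H_0 ≅ Z,  H_1 ≅ Z^2,  H_2 ≅ Z.

We work with the vertex ordering 1 < 2 < 3 < 4 < 5 < 6 < 7 < 8 < 9. The simplices of K, each written with vertices in increasing order, are:

  0-simplices (9): [1], [2], [3], [4], [5], [6], [7], [8], [9]
  1-simplices (27): (27 of them)
  2-simplices (18): [1,2,5], [1,2,7], [1,5,8], [1,6,7], [1,6,9], [1,8,9], [2,3,7], [2,3,9], [2,4,5], [2,4,9], [3,5,6], [3,5,8], [3,6,9], [3,7,8], [4,5,6], [4,6,7], [4,7,8], [4,8,9]

so the chain groups are C_0 ≅ Z^9, C_1 ≅ Z^27, C_2 ≅ Z^18.

∂_1: C_1 → C_0 maps an edge to its endpoints' difference, ∂[p,q] = q − p. For instance
  ∂[8,9] = [9] − [8].
This gives a 9×27 integer matrix of rank 8; reducing to Smith normal form yields diagonal entries (1,1,1,1,1,1,1,1).

The boundary map ∂_2: C_2 → C_1 maps a triangle to the signed sum of its edges. For instance
  ∂[1,2,5] = [2,5] − [1,5] + [1,2],
  ∂[4,5,6] = [5,6] − [4,6] + [4,5].
As a 27×18 matrix over Z this has rank 17, with invariant factors (1,1,1,1,1,1,1,1,1,1,1,1,1,1,1,1,1).

From H_k ≅ ker(∂_k) / im(∂_{k+1}) we obtain:

  H_0: rank C_0 − rank ∂_1 = 9 − 8 = 1, and the invariant factors of ∂_1 are all 1, so H_0 ≅ Z.
  H_1: rank ker ∂_1 − rank ∂_2 = (27 − 8) − 17 = 2, and the invariant factors of ∂_2 are all 1, so H_1 ≅ Z^2.
  H_2: rank ker ∂_2 − rank ∂_3 = (18 − 17) − 0 = 1, and there is no ∂_3, so H_2 ≅ Z.

As a check, the Euler characteristic is 9 − 27 + 18 = 0, which agrees with 1 − 2 + 1 = 0.
(K is a triangulation of the torus T^2.)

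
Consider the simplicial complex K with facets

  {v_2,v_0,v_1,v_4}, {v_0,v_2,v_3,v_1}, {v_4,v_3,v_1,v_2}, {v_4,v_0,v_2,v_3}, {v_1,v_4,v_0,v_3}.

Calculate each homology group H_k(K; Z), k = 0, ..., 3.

Fix the vertex order v_0 < v_1 < v_2 < v_3 < v_4 and write every simplex with vertices in increasing order. Then dim K = 3 and the simplices of K are:

  0-simplices (5): [v_0], [v_1], [v_2], [v_3], [v_4]
  1-simplices (10): [v_0,v_1], [v_0,v_2], [v_0,v_3], [v_0,v_4], [v_1,v_2], [v_1,v_3], [v_1,v_4], [v_2,v_3], [v_2,v_4], [v_3,v_4]
  2-simplices (10): [v_0,v_1,v_2], [v_0,v_1,v_3], [v_0,v_1,v_4], [v_0,v_2,v_3], [v_0,v_2,v_4], [v_0,v_3,v_4], [v_1,v_2,v_3], [v_1,v_2,v_4], [v_1,v_3,v_4], [v_2,v_3,v_4]
  3-simplices (5): [v_0,v_1,v_2,v_3], [v_0,v_1,v_2,v_4], [v_0,v_1,v_3,v_4], [v_0,v_2,v_3,v_4], [v_1,v_2,v_3,v_4]

Hence C_0 ≅ Z^5, C_1 ≅ Z^10, C_2 ≅ Z^10, C_3 ≅ Z^5.

Boundary ∂_1: C_1 → C_0 sends each edge [p,q] (with p < q) to q − p.
The 5×10 boundary matrix has rank 4 and Smith normal form diag(1,1,1,1).

∂_2: C_2 → C_1 acts by ∂[p,q,r] = [q,r] − [p,r] + [p,q]. For instance
  ∂[v_1,v_2,v_4] = [v_2,v_4] − [v_1,v_4] + [v_1,v_2],
  ∂[v_0,v_2,v_3] = [v_2,v_3] − [v_0,v_3] + [v_0,v_2].
This gives a 10×10 integer matrix of rank 6; reducing to Smith normal form yields diagonal entries (1,1,1,1,1,1).

Boundary ∂_3: C_3 → C_2 sends each 3-simplex σ to the alternating sum Σ_i (−1)^i (σ with its i-th vertex removed). For instance
  ∂[v_0,v_1,v_2,v_3] = [v_1,v_2,v_3] − [v_0,v_2,v_3] + [v_0,v_1,v_3] − [v_0,v_1,v_2],
  ∂[v_0,v_2,v_3,v_4] = [v_2,v_3,v_4] − [v_0,v_3,v_4] + [v_0,v_2,v_4] − [v_0,v_2,v_3].
This gives a 10×5 integer matrix of rank 4; reducing to Smith normal form yields diagonal entries (1,1,1,1).

Now H_k = ker ∂_k / im ∂_{k+1}, so:

  H_0: rank C_0 − rank ∂_1 = 5 − 4 = 1, and the invariant factors of ∂_1 are all 1, so H_0 = Z.
  H_1: rank ker ∂_1 − rank ∂_2 = (10 − 4) − 6 = 0, and the invariant factors of ∂_2 are all 1, so H_1 = 0.
  H_2: rank ker ∂_2 − rank ∂_3 = (10 − 6) − 4 = 0, and the invariant factors of ∂_3 are all 1, so H_2 = 0.
  H_3: rank ker ∂_3 − rank ∂_4 = (5 − 4) − 0 = 1, and there is no ∂_4, so H_3 = Z.

(K is a triangulation of the 3-sphere S^3.)

H_0 = Z,  H_1 = 0,  H_2 = 0,  H_3 = Z.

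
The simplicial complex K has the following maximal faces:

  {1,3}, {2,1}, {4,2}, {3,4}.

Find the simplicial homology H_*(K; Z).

H_0 ≅ Z,  H_1 ≅ Z.

Fix the vertex order 1 < 2 < 3 < 4 and write every simplex with vertices in increasing order. Then dim K = 1 and the simplices of K are:

  0-simplices (4): [1], [2], [3], [4]
  1-simplices (4): [1,2], [1,3], [2,4], [3,4]

giving chain groups C_0 ≅ Z^4, C_1 ≅ Z^4.

The boundary map ∂_1: C_1 → C_0 maps an edge to its endpoints' difference, ∂[p,q] = q − p.
This gives a 4×4 integer matrix of rank 3; reducing to Smith normal form yields diagonal entries (1,1,1).

Now H_k = ker ∂_k / im ∂_{k+1}, so:

  H_0: rank C_0 − rank ∂_1 = 4 − 3 = 1, and the invariant factors of ∂_1 are all 1, so H_0 ≅ Z.
  H_1: rank ker ∂_1 − rank ∂_2 = (4 − 3) − 0 = 1, and there is no ∂_2, so H_1 ≅ Z.

As a check, the Euler characteristic is 4 − 4 = 0, which agrees with 1 − 1 = 0.
(K is a triangulation of the circle S^1.)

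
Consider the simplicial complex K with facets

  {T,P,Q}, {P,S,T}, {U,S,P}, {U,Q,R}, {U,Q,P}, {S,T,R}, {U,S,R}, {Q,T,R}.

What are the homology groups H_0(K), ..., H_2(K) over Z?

H_0 = Z,  H_1 = 0,  H_2 = Z.

K has 6 vertices, 12 edges, 8 triangles.
rank ∂_0 = 0, rank ∂_1 = 5 ⇒ b_0 = 6 − 0 − 5 = 1; all invariant factors of ∂_1 are 1 so no torsion. So H_0 = Z.
rank ∂_1 = 5, rank ∂_2 = 7 ⇒ b_1 = 12 − 5 − 7 = 0; all invariant factors of ∂_2 are 1 so no torsion. So H_1 = 0.
rank ∂_2 = 7, rank ∂_3 = 0 ⇒ b_2 = 8 − 7 − 0 = 1. So H_2 = Z.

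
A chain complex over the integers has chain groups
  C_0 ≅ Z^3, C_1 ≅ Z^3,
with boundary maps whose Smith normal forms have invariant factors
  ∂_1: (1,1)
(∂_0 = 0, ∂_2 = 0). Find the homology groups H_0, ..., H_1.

H_0 ≅ Z,  H_1 ≅ Z.

H_0: b_0 = 3 − 0 − 2 = 1; torsion from ∂_1 factors > 1: none. So H_0 ≅ Z.
H_1: b_1 = 3 − 2 − 0 = 1; torsion from ∂_2 factors > 1: none. So H_1 ≅ Z.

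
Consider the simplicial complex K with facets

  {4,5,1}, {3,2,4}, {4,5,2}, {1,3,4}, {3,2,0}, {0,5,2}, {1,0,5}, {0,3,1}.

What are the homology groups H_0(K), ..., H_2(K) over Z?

H_0 = Z,  H_1 = 0,  H_2 = Z.

Take the total order 0 < 1 < 2 < 3 < 4 < 5 on the vertex set. Then K (dimension 2) consists of the simplices:

  0-simplices (6): [0], [1], [2], [3], [4], [5]
  1-simplices (12): [0,1], [0,2], [0,3], [0,5], [1,3], [1,4], [1,5], [2,3], [2,4], [2,5], [3,4], [4,5]
  2-simplices (8): [0,1,3], [0,1,5], [0,2,3], [0,2,5], [1,3,4], [1,4,5], [2,3,4], [2,4,5]

so the chain groups are C_0 ≅ Z^6, C_1 ≅ Z^12, C_2 ≅ Z^8.

The boundary map ∂_1: C_1 → C_0 sends each edge [p,q] (with p < q) to q − p.
As a 6×12 matrix over Z this has rank 5, with invariant factors (1,1,1,1,1).

∂_2: C_2 → C_1 acts by ∂[p,q,r] = [q,r] − [p,r] + [p,q]. For instance
  ∂[2,3,4] = [3,4] − [2,4] + [2,3],
  ∂[0,2,5] = [2,5] − [0,5] + [0,2].
As a 12×8 matrix over Z this has rank 7, with invariant factors (1,1,1,1,1,1,1).

Computing H_k = (kernel of ∂_k) / (image of ∂_{k+1}):

  H_0: rank C_0 − rank ∂_1 = 6 − 5 = 1, and the invariant factors of ∂_1 are all 1, so H_0 = Z.
  H_1: rank ker ∂_1 − rank ∂_2 = (12 − 5) − 7 = 0, and the invariant factors of ∂_2 are all 1, so H_1 = 0.
  H_2: rank ker ∂_2 − rank ∂_3 = (8 − 7) − 0 = 1, and there is no ∂_3, so H_2 = Z.

As a check, the Euler characteristic is 6 − 12 + 8 = 2, which agrees with 1 − 0 + 1 = 2.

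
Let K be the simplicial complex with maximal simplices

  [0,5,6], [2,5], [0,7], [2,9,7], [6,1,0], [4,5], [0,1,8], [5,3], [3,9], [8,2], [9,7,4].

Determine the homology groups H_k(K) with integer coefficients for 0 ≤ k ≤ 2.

H_0 ≅ Z,  H_1 ≅ Z^4,  H_2 = 0.

Order the vertices as 0 < 1 < 2 < 3 < 4 < 5 < 6 < 7 < 8 < 9. Listing each simplex with vertices in this order, K has dimension 2 with simplices:

  0-simplices (10): [0], [1], [2], [3], [4], [5], [6], [7], [8], [9]
  1-simplices (18): [0,1], [0,5], [0,6], [0,7], [0,8], [1,6], [1,8], [2,5], [2,7], [2,8], [2,9], [3,5], [3,9], [4,5], [4,7], [4,9], [5,6], [7,9]
  2-simplices (5): [0,1,6], [0,1,8], [0,5,6], [2,7,9], [4,7,9]

so the chain groups are C_0 ≅ Z^10, C_1 ≅ Z^18, C_2 ≅ Z^5.

The boundary map ∂_1: C_1 → C_0 is given by ∂[p,q] = [q] − [p]. For instance
  ∂[3,9] = [9] − [3].
As a 10×18 matrix over Z this has rank 9, with invariant factors (1,1,1,1,1,1,1,1,1).

The boundary map ∂_2: C_2 → C_1 maps a triangle to the signed sum of its edges. For instance
  ∂[0,1,8] = [1,8] − [0,8] + [0,1],
  ∂[4,7,9] = [7,9] − [4,9] + [4,7].
The 18×5 boundary matrix has rank 5 and Smith normal form diag(1,1,1,1,1).

Computing H_k = (kernel of ∂_k) / (image of ∂_{k+1}):

  H_0: rank C_0 − rank ∂_1 = 10 − 9 = 1, and the invariant factors of ∂_1 are all 1, so H_0 ≅ Z.
  H_1: rank ker ∂_1 − rank ∂_2 = (18 − 9) − 5 = 4, and the invariant factors of ∂_2 are all 1, so H_1 ≅ Z^4.
  H_2: rank ker ∂_2 − rank ∂_3 = (5 − 5) − 0 = 0, and there is no ∂_3, so H_2 ≅ 0.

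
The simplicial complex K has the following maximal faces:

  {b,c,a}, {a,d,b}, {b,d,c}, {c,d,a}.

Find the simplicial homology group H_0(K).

K has 4 vertices, 6 edges, 4 triangles.
rank ∂_0 = 0, rank ∂_1 = 3 ⇒ b_0 = 4 − 0 − 3 = 1; all invariant factors of ∂_1 are 1 so no torsion. So H_0 = Z.

H_0 = Z.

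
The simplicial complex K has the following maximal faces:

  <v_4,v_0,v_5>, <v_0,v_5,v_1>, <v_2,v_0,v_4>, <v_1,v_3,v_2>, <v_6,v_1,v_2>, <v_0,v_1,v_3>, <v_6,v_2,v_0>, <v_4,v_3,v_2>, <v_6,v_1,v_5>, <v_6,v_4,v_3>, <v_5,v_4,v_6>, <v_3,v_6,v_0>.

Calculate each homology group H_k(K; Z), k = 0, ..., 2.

Fix the vertex order v_0 < v_1 < v_2 < v_3 < v_4 < v_5 < v_6 and write every simplex with vertices in increasing order. Then dim K = 2 and the simplices of K are:

  0-simplices (7): [v_0], [v_1], [v_2], [v_3], [v_4], [v_5], [v_6]
  1-simplices (18): (18 of them)
  2-simplices (12): (12 of them)

giving chain groups C_0 ≅ Z^7, C_1 ≅ Z^18, C_2 ≅ Z^12.

The boundary map ∂_1: C_1 → C_0 maps an edge to its endpoints' difference, ∂[p,q] = q − p.
The resulting 7×18 matrix has rank 6, and its Smith normal form has invariant factors (1,1,1,1,1,1).

∂_2: C_2 → C_1 maps a triangle to the signed sum of its edges. For instance
  ∂[v_0,v_1,v_3] = [v_1,v_3] − [v_0,v_3] + [v_0,v_1],
  ∂[v_3,v_4,v_6] = [v_4,v_6] − [v_3,v_6] + [v_3,v_4].
This gives a 18×12 integer matrix of rank 12; reducing to Smith normal form yields diagonal entries (1,1,1,1,1,1,1,1,1,1,1,2).

Reading off H_k = ker ∂_k / im ∂_{k+1}:

  H_0: rank C_0 − rank ∂_1 = 7 − 6 = 1, and the invariant factors of ∂_1 are all 1, so H_0 = Z.
  H_1: rank ker ∂_1 − rank ∂_2 = (18 − 6) − 12 = 0, and ∂_2 has invariant factor 2 > 1, so H_1 = Z/2.
  H_2: rank ker ∂_2 − rank ∂_3 = (12 − 12) − 0 = 0, and there is no ∂_3, so H_2 = 0.

As a check, the Euler characteristic is 7 − 18 + 12 = 1, which agrees with 1 − 0 + 0 = 1.

H_0 = Z,  H_1 = Z/2,  H_2 = 0.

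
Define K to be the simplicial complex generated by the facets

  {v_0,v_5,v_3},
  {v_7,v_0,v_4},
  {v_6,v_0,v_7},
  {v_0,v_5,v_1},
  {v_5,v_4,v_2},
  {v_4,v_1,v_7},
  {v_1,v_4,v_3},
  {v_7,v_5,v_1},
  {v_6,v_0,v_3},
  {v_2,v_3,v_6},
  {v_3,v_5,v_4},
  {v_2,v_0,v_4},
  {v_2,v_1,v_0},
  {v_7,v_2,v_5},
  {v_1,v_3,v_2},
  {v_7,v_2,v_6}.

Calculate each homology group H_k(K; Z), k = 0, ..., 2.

H_0 ≅ Z,  H_1 ≅ Z^2,  H_2 ≅ Z.

We work with the vertex ordering v_0 < v_1 < v_2 < v_3 < v_4 < v_5 < v_6 < v_7. The simplices of K, each written with vertices in increasing order, are:

  0-simplices (8): [v_0], [v_1], [v_2], [v_3], [v_4], [v_5], [v_6], [v_7]
  1-simplices (24): (24 of them)
  2-simplices (16): (16 of them)

Hence C_0 ≅ Z^8, C_1 ≅ Z^24, C_2 ≅ Z^16.

∂_1: C_1 → C_0 is given by ∂[p,q] = [q] − [p]. For instance
  ∂[v_4,v_5] = [v_5] − [v_4].
The 8×24 boundary matrix has rank 7 and Smith normal form diag(1,1,1,1,1,1,1).

Boundary ∂_2: C_2 → C_1 sends each 2-simplex [p,q,r] to [q,r] − [p,r] + [p,q]. For instance
  ∂[v_0,v_1,v_5] = [v_1,v_5] − [v_0,v_5] + [v_0,v_1],
  ∂[v_0,v_4,v_7] = [v_4,v_7] − [v_0,v_7] + [v_0,v_4].
As a 24×16 matrix over Z this has rank 15, with invariant factors (1,1,1,1,1,1,1,1,1,1,1,1,1,1,1).

From H_k ≅ ker(∂_k) / im(∂_{k+1}) we obtain:

  H_0: rank C_0 − rank ∂_1 = 8 − 7 = 1, and the invariant factors of ∂_1 are all 1, so H_0 = Z.
  H_1: rank ker ∂_1 − rank ∂_2 = (24 − 7) − 15 = 2, and the invariant factors of ∂_2 are all 1, so H_1 = Z^2.
  H_2: rank ker ∂_2 − rank ∂_3 = (16 − 15) − 0 = 1, and there is no ∂_3, so H_2 = Z.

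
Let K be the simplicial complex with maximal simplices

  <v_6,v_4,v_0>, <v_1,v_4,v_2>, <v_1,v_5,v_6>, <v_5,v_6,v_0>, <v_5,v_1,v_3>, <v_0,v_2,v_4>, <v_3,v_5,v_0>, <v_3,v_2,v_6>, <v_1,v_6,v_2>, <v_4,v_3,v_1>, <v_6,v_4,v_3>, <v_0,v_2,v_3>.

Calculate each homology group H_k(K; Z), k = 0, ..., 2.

Order the vertices as v_0 < v_1 < v_2 < v_3 < v_4 < v_5 < v_6. Listing each simplex with vertices in this order, K has dimension 2 with simplices:

  0-simplices (7): [v_0], [v_1], [v_2], [v_3], [v_4], [v_5], [v_6]
  1-simplices (18): (18 of them)
  2-simplices (12): (12 of them)

so the chain groups are C_0 ≅ Z^7, C_1 ≅ Z^18, C_2 ≅ Z^12.

Boundary ∂_1: C_1 → C_0 maps an edge to its endpoints' difference, ∂[p,q] = q − p. For instance
  ∂[v_0,v_5] = [v_5] − [v_0].
This gives a 7×18 integer matrix of rank 6; reducing to Smith normal form yields diagonal entries (1,1,1,1,1,1).

Boundary ∂_2: C_2 → C_1 maps a triangle to the signed sum of its edges. For instance
  ∂[v_1,v_3,v_5] = [v_3,v_5] − [v_1,v_5] + [v_1,v_3],
  ∂[v_3,v_4,v_6] = [v_4,v_6] − [v_3,v_6] + [v_3,v_4].
This gives a 18×12 integer matrix of rank 12; reducing to Smith normal form yields diagonal entries (1,1,1,1,1,1,1,1,1,1,1,2).

From H_k ≅ ker(∂_k) / im(∂_{k+1}) we obtain:

  H_0: rank C_0 − rank ∂_1 = 7 − 6 = 1, and the invariant factors of ∂_1 are all 1, so H_0 = Z.
  H_1: rank ker ∂_1 − rank ∂_2 = (18 − 6) − 12 = 0, and ∂_2 has invariant factor 2 > 1, so H_1 = Z/2Z.
  H_2: rank ker ∂_2 − rank ∂_3 = (12 − 12) − 0 = 0, and there is no ∂_3, so H_2 = 0.

As a check, the Euler characteristic is 7 − 18 + 12 = 1, which agrees with 1 − 0 + 0 = 1.

H_0 ≅ Z,  H_1 ≅ Z/2Z,  H_2 = 0.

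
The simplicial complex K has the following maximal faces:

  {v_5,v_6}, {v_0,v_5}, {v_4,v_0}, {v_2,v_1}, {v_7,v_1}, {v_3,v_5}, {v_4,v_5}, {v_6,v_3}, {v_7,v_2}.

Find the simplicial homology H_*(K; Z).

H_0 = Z^2,  H_1 = Z^3.

Take the total order v_0 < v_1 < v_2 < v_3 < v_4 < v_5 < v_6 < v_7 on the vertex set. Then K (dimension 1) consists of the simplices:

  0-simplices (8): [v_0], [v_1], [v_2], [v_3], [v_4], [v_5], [v_6], [v_7]
  1-simplices (9): [v_0,v_4], [v_0,v_5], [v_1,v_2], [v_1,v_7], [v_2,v_7], [v_3,v_5], [v_3,v_6], [v_4,v_5], [v_5,v_6]

so the chain groups are C_0 ≅ Z^8, C_1 ≅ Z^9.

The boundary map ∂_1: C_1 → C_0 is given by ∂[p,q] = [q] − [p].
As a 8×9 matrix over Z this has rank 6, with invariant factors (1,1,1,1,1,1).

From H_k ≅ ker(∂_k) / im(∂_{k+1}) we obtain:

  H_0: rank C_0 − rank ∂_1 = 8 − 6 = 2, and the invariant factors of ∂_1 are all 1, so H_0 = Z^2.
  H_1: rank ker ∂_1 − rank ∂_2 = (9 − 6) − 0 = 3, and there is no ∂_2, so H_1 = Z^3.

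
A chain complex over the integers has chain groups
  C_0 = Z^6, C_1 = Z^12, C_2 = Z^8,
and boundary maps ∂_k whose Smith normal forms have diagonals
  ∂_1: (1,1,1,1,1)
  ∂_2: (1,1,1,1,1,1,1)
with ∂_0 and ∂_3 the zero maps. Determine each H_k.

H_0 = Z,  H_1 = 0,  H_2 = Z.

H_0: b_0 = 6 − 0 − 5 = 1; torsion from ∂_1 factors > 1: none. So H_0 = Z.
H_1: b_1 = 12 − 5 − 7 = 0; torsion from ∂_2 factors > 1: none. So H_1 = 0.
H_2: b_2 = 8 − 7 − 0 = 1; torsion from ∂_3 factors > 1: none. So H_2 = Z.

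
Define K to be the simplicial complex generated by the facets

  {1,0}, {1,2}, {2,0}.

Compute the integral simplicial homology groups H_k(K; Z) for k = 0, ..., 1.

Take the total order 0 < 1 < 2 on the vertex set. Then K (dimension 1) consists of the simplices:

  0-simplices (3): [0], [1], [2]
  1-simplices (3): [0,1], [0,2], [1,2]

so the chain groups are C_0 ≅ Z^3, C_1 ≅ Z^3.

The boundary map ∂_1: C_1 → C_0 maps an edge to its endpoints' difference, ∂[p,q] = q − p. For instance
  ∂[0,2] = [2] − [0].
The 3×3 boundary matrix has rank 2 and Smith normal form diag(1,1).

From H_k ≅ ker(∂_k) / im(∂_{k+1}) we obtain:

  H_0: rank C_0 − rank ∂_1 = 3 − 2 = 1, and the invariant factors of ∂_1 are all 1, so H_0 ≅ Z.
  H_1: rank ker ∂_1 − rank ∂_2 = (3 − 2) − 0 = 1, and there is no ∂_2, so H_1 ≅ Z.

As a check, the Euler characteristic is 3 − 3 = 0, which agrees with 1 − 1 = 0.
(K is a triangulation of the circle S^1.)

H_0 = Z,  H_1 = Z.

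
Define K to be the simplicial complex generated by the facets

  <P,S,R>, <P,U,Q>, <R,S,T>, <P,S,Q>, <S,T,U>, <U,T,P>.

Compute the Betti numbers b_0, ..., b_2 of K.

b_0 = 1, b_1 = 1, b_2 = 0.

Order the vertices as P < Q < R < S < T < U. Listing each simplex with vertices in this order, K has dimension 2 with simplices:

  0-simplices (6): P, Q, R, S, T, U
  1-simplices (12): PQ, PR, PS, PT, PU, QS, QU, RS, RT, ST, SU, TU
  2-simplices (6): PQS, PQU, PRS, PTU, RST, STU

so the chain groups are C_0 ≅ Z^6, C_1 ≅ Z^12, C_2 ≅ Z^6.

∂_1: C_1 → C_0 maps an edge to its endpoints' difference, ∂[p,q] = q − p. For instance
  ∂PQ = Q − P.
This gives a 6×12 integer matrix of rank 5; reducing to Smith normal form yields diagonal entries (1,1,1,1,1).

The boundary map ∂_2: C_2 → C_1 acts by ∂[p,q,r] = [q,r] − [p,r] + [p,q]. For instance
  ∂PQS = QS − PS + PQ,
  ∂PTU = TU − PU + PT.
The 12×6 boundary matrix has rank 6 and Smith normal form diag(1,1,1,1,1,1).

Reading off H_k = ker ∂_k / im ∂_{k+1}:

  H_0: rank C_0 − rank ∂_1 = 6 − 5 = 1, and the invariant factors of ∂_1 are all 1, so H_0 ≅ Z.
  H_1: rank ker ∂_1 − rank ∂_2 = (12 − 5) − 6 = 1, and the invariant factors of ∂_2 are all 1, so H_1 ≅ Z.
  H_2: rank ker ∂_2 − rank ∂_3 = (6 − 6) − 0 = 0, and there is no ∂_3, so H_2 ≅ 0.

Hence the Betti numbers are b_0 = 1, b_1 = 1, b_2 = 0.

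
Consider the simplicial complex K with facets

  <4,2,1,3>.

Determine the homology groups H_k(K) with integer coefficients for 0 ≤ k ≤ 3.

H_0 ≅ Z,  H_1 = 0,  H_2 = 0,  H_3 = 0.

K has 4 vertices, 6 edges, 4 triangles, 1 3-simplex.
rank ∂_0 = 0, rank ∂_1 = 3 ⇒ b_0 = 4 − 0 − 3 = 1; all invariant factors of ∂_1 are 1 so no torsion. So H_0 = Z.
rank ∂_1 = 3, rank ∂_2 = 3 ⇒ b_1 = 6 − 3 − 3 = 0; all invariant factors of ∂_2 are 1 so no torsion. So H_1 = 0.
rank ∂_2 = 3, rank ∂_3 = 1 ⇒ b_2 = 4 − 3 − 1 = 0; all invariant factors of ∂_3 are 1 so no torsion. So H_2 = 0.
rank ∂_3 = 1, rank ∂_4 = 0 ⇒ b_3 = 1 − 1 − 0 = 0. So H_3 = 0.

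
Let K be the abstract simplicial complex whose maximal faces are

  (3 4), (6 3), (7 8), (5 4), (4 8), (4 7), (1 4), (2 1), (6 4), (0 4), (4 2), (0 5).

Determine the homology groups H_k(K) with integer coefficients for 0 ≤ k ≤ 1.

Take the total order 0 < 1 < 2 < 3 < 4 < 5 < 6 < 7 < 8 on the vertex set. Then K (dimension 1) consists of the simplices:

  0-simplices (9): [0], [1], [2], [3], [4], [5], [6], [7], [8]
  1-simplices (12): [0,4], [0,5], [1,2], [1,4], [2,4], [3,4], [3,6], [4,5], [4,6], [4,7], [4,8], [7,8]

giving chain groups C_0 ≅ Z^9, C_1 ≅ Z^12.

The boundary map ∂_1: C_1 → C_0 maps an edge to its endpoints' difference, ∂[p,q] = q − p. For instance
  ∂[3,6] = [6] − [3].
This gives a 9×12 integer matrix of rank 8; reducing to Smith normal form yields diagonal entries (1,1,1,1,1,1,1,1).

Now H_k = ker ∂_k / im ∂_{k+1}, so:

  H_0: rank C_0 − rank ∂_1 = 9 − 8 = 1, and the invariant factors of ∂_1 are all 1, so H_0 ≅ Z.
  H_1: rank ker ∂_1 − rank ∂_2 = (12 − 8) − 0 = 4, and there is no ∂_2, so H_1 ≅ Z^4.

H_0 ≅ Z,  H_1 ≅ Z^4.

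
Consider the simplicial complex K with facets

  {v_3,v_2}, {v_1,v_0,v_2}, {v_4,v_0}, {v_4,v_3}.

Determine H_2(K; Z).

We work with the vertex ordering v_0 < v_1 < v_2 < v_3 < v_4. The simplices of K, each written with vertices in increasing order, are:

  0-simplices (5): [v_0], [v_1], [v_2], [v_3], [v_4]
  1-simplices (6): [v_0,v_1], [v_0,v_2], [v_0,v_4], [v_1,v_2], [v_2,v_3], [v_3,v_4]
  2-simplices (1): [v_0,v_1,v_2]

so the chain groups are C_0 ≅ Z^5, C_1 ≅ Z^6, C_2 ≅ Z^1.

∂_1: C_1 → C_0 maps an edge to its endpoints' difference, ∂[p,q] = q − p.
The resulting 5×6 matrix has rank 4, and its Smith normal form has invariant factors (1,1,1,1).

The boundary map ∂_2: C_2 → C_1 sends each 2-simplex [p,q,r] to [q,r] − [p,r] + [p,q]. For instance
  ∂[v_0,v_1,v_2] = [v_1,v_2] − [v_0,v_2] + [v_0,v_1].
This gives a 6×1 integer matrix of rank 1; reducing to Smith normal form yields diagonal entries (1).

Now H_k = ker ∂_k / im ∂_{k+1}, so:

  H_2: rank ker ∂_2 − rank ∂_3 = (1 − 1) − 0 = 0, and there is no ∂_3, so H_2 = 0.

H_2 = 0.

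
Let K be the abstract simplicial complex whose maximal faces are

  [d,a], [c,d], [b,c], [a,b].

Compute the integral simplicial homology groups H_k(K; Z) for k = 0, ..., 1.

We work with the vertex ordering a < b < c < d. The simplices of K, each written with vertices in increasing order, are:

  0-simplices (4): a, b, c, d
  1-simplices (4): ab, ad, bc, cd

giving chain groups C_0 ≅ Z^4, C_1 ≅ Z^4.

Boundary ∂_1: C_1 → C_0 sends each edge [p,q] (with p < q) to q − p. For instance
  ∂bc = c − b.
The resulting 4×4 matrix has rank 3, and its Smith normal form has invariant factors (1,1,1).

Now H_k = ker ∂_k / im ∂_{k+1}, so:

  H_0: rank C_0 − rank ∂_1 = 4 − 3 = 1, and the invariant factors of ∂_1 are all 1, so H_0 = Z.
  H_1: rank ker ∂_1 − rank ∂_2 = (4 − 3) − 0 = 1, and there is no ∂_2, so H_1 = Z.

(K is a triangulation of the circle S^1.)

H_0 = Z,  H_1 = Z.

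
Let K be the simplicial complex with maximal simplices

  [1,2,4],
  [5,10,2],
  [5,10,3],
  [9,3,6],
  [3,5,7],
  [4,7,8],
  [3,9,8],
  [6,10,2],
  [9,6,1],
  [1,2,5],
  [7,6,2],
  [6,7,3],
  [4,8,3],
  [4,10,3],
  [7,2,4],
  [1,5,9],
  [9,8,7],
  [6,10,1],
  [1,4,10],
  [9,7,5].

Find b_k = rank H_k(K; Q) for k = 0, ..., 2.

Fix the vertex order 1 < 2 < 3 < 4 < 5 < 6 < 7 < 8 < 9 < 10 and write every simplex with vertices in increasing order. Then dim K = 2 and the simplices of K are:

  0-simplices (10): [1], [2], [3], [4], [5], [6], [7], [8], [9], [10]
  1-simplices (30): (30 of them)
  2-simplices (20): (20 of them)

Hence C_0 ≅ Z^10, C_1 ≅ Z^30, C_2 ≅ Z^20.

∂_1: C_1 → C_0 maps an edge to its endpoints' difference, ∂[p,q] = q − p. For instance
  ∂[2,4] = [4] − [2].
The 10×30 boundary matrix has rank 9 and Smith normal form diag(1,1,1,1,1,1,1,1,1).

∂_2: C_2 → C_1 acts by ∂[p,q,r] = [q,r] − [p,r] + [p,q]. For instance
  ∂[1,2,5] = [2,5] − [1,5] + [1,2],
  ∂[3,4,10] = [4,10] − [3,10] + [3,4].
This gives a 30×20 integer matrix of rank 20; reducing to Smith normal form yields diagonal entries (1,1,1,1,1,1,1,1,1,1,1,1,1,1,1,1,1,1,1,2).

Now H_k = ker ∂_k / im ∂_{k+1}, so:

  H_0: rank C_0 − rank ∂_1 = 10 − 9 = 1, and the invariant factors of ∂_1 are all 1, so H_0 ≅ Z.
  H_1: rank ker ∂_1 − rank ∂_2 = (30 − 9) − 20 = 1, and ∂_2 has invariant factor 2 > 1, so H_1 ≅ Z ⊕ Z/2.
  H_2: rank ker ∂_2 − rank ∂_3 = (20 − 20) − 0 = 0, and there is no ∂_3, so H_2 ≅ 0.

As a check, the Euler characteristic is 10 − 30 + 20 = 0, which agrees with 1 − 1 + 0 = 0.

Hence the Betti numbers are b_0 = 1, b_1 = 1, b_2 = 0.

b_0 = 1, b_1 = 1, b_2 = 0.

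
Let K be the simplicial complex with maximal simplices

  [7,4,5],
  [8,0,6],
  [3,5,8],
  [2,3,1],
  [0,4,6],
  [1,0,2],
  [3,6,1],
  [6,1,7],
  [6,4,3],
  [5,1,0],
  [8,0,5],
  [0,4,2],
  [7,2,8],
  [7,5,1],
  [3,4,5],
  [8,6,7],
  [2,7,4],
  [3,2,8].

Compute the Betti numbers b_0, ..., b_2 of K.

b_0 = 1, b_1 = 2, b_2 = 1.

Fix the vertex order 0 < 1 < 2 < 3 < 4 < 5 < 6 < 7 < 8 and write every simplex with vertices in increasing order. Then dim K = 2 and the simplices of K are:

  0-simplices (9): [0], [1], [2], [3], [4], [5], [6], [7], [8]
  1-simplices (27): (27 of them)
  2-simplices (18): [0,1,2], [0,1,5], [0,2,4], [0,4,6], [0,5,8], [0,6,8], [1,2,3], [1,3,6], [1,5,7], [1,6,7], [2,3,8], [2,4,7], [2,7,8], [3,4,5], [3,4,6], [3,5,8], [4,5,7], [6,7,8]

giving chain groups C_0 ≅ Z^9, C_1 ≅ Z^27, C_2 ≅ Z^18.

∂_1: C_1 → C_0 sends each edge [p,q] (with p < q) to q − p. For instance
  ∂[6,7] = [7] − [6].
As a 9×27 matrix over Z this has rank 8, with invariant factors (1,1,1,1,1,1,1,1).

∂_2: C_2 → C_1 sends each 2-simplex [p,q,r] to [q,r] − [p,r] + [p,q]. For instance
  ∂[0,2,4] = [2,4] − [0,4] + [0,2],
  ∂[3,5,8] = [5,8] − [3,8] + [3,5].
As a 27×18 matrix over Z this has rank 17, with invariant factors (1,1,1,1,1,1,1,1,1,1,1,1,1,1,1,1,1).

From H_k ≅ ker(∂_k) / im(∂_{k+1}) we obtain:

  H_0: rank C_0 − rank ∂_1 = 9 − 8 = 1, and the invariant factors of ∂_1 are all 1, so H_0 = Z.
  H_1: rank ker ∂_1 − rank ∂_2 = (27 − 8) − 17 = 2, and the invariant factors of ∂_2 are all 1, so H_1 = Z^2.
  H_2: rank ker ∂_2 − rank ∂_3 = (18 − 17) − 0 = 1, and there is no ∂_3, so H_2 = Z.

(K is a triangulation of the torus T^2.)

Hence the Betti numbers are b_0 = 1, b_1 = 2, b_2 = 1.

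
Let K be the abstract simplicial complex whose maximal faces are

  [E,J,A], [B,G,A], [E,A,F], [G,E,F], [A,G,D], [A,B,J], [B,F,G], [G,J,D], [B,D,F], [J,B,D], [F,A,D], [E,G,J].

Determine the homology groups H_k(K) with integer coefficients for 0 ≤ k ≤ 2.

H_0 = Z,  H_1 = Z_2,  H_2 = 0.

Take the total order A < B < D < E < F < G < J on the vertex set. Then K (dimension 2) consists of the simplices:

  0-simplices (7): A, B, D, E, F, G, J
  1-simplices (18): AB, AD, AE, AF, AG, AJ, BD, BF, BG, BJ, DF, DG, DJ, EF, EG, EJ, FG, GJ
  2-simplices (12): ABG, ABJ, ADF, ADG, AEF, AEJ, BDF, BDJ, BFG, DGJ, EFG, EGJ

Hence C_0 ≅ Z^7, C_1 ≅ Z^18, C_2 ≅ Z^12.

Boundary ∂_1: C_1 → C_0 maps an edge to its endpoints' difference, ∂[p,q] = q − p.
The resulting 7×18 matrix has rank 6, and its Smith normal form has invariant factors (1,1,1,1,1,1).

The boundary map ∂_2: C_2 → C_1 sends each 2-simplex [p,q,r] to [q,r] − [p,r] + [p,q]. For instance
  ∂ADF = DF − AF + AD,
  ∂ADG = DG − AG + AD.
The 18×12 boundary matrix has rank 12 and Smith normal form diag(1,1,1,1,1,1,1,1,1,1,1,2).

From H_k ≅ ker(∂_k) / im(∂_{k+1}) we obtain:

  H_0: rank C_0 − rank ∂_1 = 7 − 6 = 1, and the invariant factors of ∂_1 are all 1, so H_0 = Z.
  H_1: rank ker ∂_1 − rank ∂_2 = (18 − 6) − 12 = 0, and ∂_2 has invariant factor 2 > 1, so H_1 = Z_2.
  H_2: rank ker ∂_2 − rank ∂_3 = (12 − 12) − 0 = 0, and there is no ∂_3, so H_2 = 0.

(K is a triangulation of the real projective plane RP^2.)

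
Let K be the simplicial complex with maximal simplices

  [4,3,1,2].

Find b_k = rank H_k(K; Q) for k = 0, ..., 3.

b_0 = 1, b_1 = 0, b_2 = 0, b_3 = 0.

Fix the vertex order 1 < 2 < 3 < 4 and write every simplex with vertices in increasing order. Then dim K = 3 and the simplices of K are:

  0-simplices (4): [1], [2], [3], [4]
  1-simplices (6): [1,2], [1,3], [1,4], [2,3], [2,4], [3,4]
  2-simplices (4): [1,2,3], [1,2,4], [1,3,4], [2,3,4]
  3-simplices (1): [1,2,3,4]

giving chain groups C_0 ≅ Z^4, C_1 ≅ Z^6, C_2 ≅ Z^4, C_3 ≅ Z^1.

∂_1: C_1 → C_0 is given by ∂[p,q] = [q] − [p].
The 4×6 boundary matrix has rank 3 and Smith normal form diag(1,1,1).

The boundary map ∂_2: C_2 → C_1 sends each 2-simplex [p,q,r] to [q,r] − [p,r] + [p,q]. For instance
  ∂[1,2,4] = [2,4] − [1,4] + [1,2],
  ∂[2,3,4] = [3,4] − [2,4] + [2,3].
The 6×4 boundary matrix has rank 3 and Smith normal form diag(1,1,1).

∂_3: C_3 → C_2 sends each 3-simplex σ to the alternating sum Σ_i (−1)^i (σ with its i-th vertex removed). For instance
  ∂[1,2,3,4] = [2,3,4] − [1,3,4] + [1,2,4] − [1,2,3].
The resulting 4×1 matrix has rank 1, and its Smith normal form has invariant factors (1).

Computing H_k = (kernel of ∂_k) / (image of ∂_{k+1}):

  H_0: rank C_0 − rank ∂_1 = 4 − 3 = 1, and the invariant factors of ∂_1 are all 1, so H_0 = Z.
  H_1: rank ker ∂_1 − rank ∂_2 = (6 − 3) − 3 = 0, and the invariant factors of ∂_2 are all 1, so H_1 = 0.
  H_2: rank ker ∂_2 − rank ∂_3 = (4 − 3) − 1 = 0, and the invariant factors of ∂_3 are all 1, so H_2 = 0.
  H_3: rank ker ∂_3 − rank ∂_4 = (1 − 1) − 0 = 0, and there is no ∂_4, so H_3 = 0.

(K is a triangulation of the 3-simplex.)

Hence the Betti numbers are b_0 = 1, b_1 = 0, b_2 = 0, b_3 = 0.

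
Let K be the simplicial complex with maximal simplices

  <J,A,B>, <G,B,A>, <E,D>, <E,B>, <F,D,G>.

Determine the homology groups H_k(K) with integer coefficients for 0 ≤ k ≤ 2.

We work with the vertex ordering A < B < D < E < F < G < J. The simplices of K, each written with vertices in increasing order, are:

  0-simplices (7): A, B, D, E, F, G, J
  1-simplices (10): AB, AG, AJ, BE, BG, BJ, DE, DF, DG, FG
  2-simplices (3): ABG, ABJ, DFG

giving chain groups C_0 ≅ Z^7, C_1 ≅ Z^10, C_2 ≅ Z^3.

∂_1: C_1 → C_0 maps an edge to its endpoints' difference, ∂[p,q] = q − p. For instance
  ∂BJ = J − B.
The 7×10 boundary matrix has rank 6 and Smith normal form diag(1,1,1,1,1,1).

The boundary map ∂_2: C_2 → C_1 acts by ∂[p,q,r] = [q,r] − [p,r] + [p,q]. For instance
  ∂DFG = FG − DG + DF,
  ∂ABJ = BJ − AJ + AB.
As a 10×3 matrix over Z this has rank 3, with invariant factors (1,1,1).

Reading off H_k = ker ∂_k / im ∂_{k+1}:

  H_0: rank C_0 − rank ∂_1 = 7 − 6 = 1, and the invariant factors of ∂_1 are all 1, so H_0 ≅ Z.
  H_1: rank ker ∂_1 − rank ∂_2 = (10 − 6) − 3 = 1, and the invariant factors of ∂_2 are all 1, so H_1 ≅ Z.
  H_2: rank ker ∂_2 − rank ∂_3 = (3 − 3) − 0 = 0, and there is no ∂_3, so H_2 ≅ 0.

As a check, the Euler characteristic is 7 − 10 + 3 = 0, which agrees with 1 − 1 + 0 = 0.

H_0 = Z,  H_1 = Z,  H_2 = 0.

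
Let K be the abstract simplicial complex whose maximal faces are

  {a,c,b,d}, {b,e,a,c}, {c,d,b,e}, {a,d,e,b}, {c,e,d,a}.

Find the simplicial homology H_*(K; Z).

Order the vertices as a < b < c < d < e. Listing each simplex with vertices in this order, K has dimension 3 with simplices:

  0-simplices (5): a, b, c, d, e
  1-simplices (10): ab, ac, ad, ae, bc, bd, be, cd, ce, de
  2-simplices (10): abc, abd, abe, acd, ace, ade, bcd, bce, bde, cde
  3-simplices (5): abcd, abce, abde, acde, bcde

giving chain groups C_0 ≅ Z^5, C_1 ≅ Z^10, C_2 ≅ Z^10, C_3 ≅ Z^5.

The boundary map ∂_1: C_1 → C_0 sends each edge [p,q] (with p < q) to q − p. For instance
  ∂ad = d − a.
This gives a 5×10 integer matrix of rank 4; reducing to Smith normal form yields diagonal entries (1,1,1,1).

The boundary map ∂_2: C_2 → C_1 acts by ∂[p,q,r] = [q,r] − [p,r] + [p,q]. For instance
  ∂abc = bc − ac + ab,
  ∂abd = bd − ad + ab.
The resulting 10×10 matrix has rank 6, and its Smith normal form has invariant factors (1,1,1,1,1,1).

The boundary map ∂_3: C_3 → C_2 sends each 3-simplex σ to the alternating sum Σ_i (−1)^i (σ with its i-th vertex removed). For instance
  ∂abde = bde − ade + abe − abd,
  ∂abce = bce − ace + abe − abc.
As a 10×5 matrix over Z this has rank 4, with invariant factors (1,1,1,1).

Computing H_k = (kernel of ∂_k) / (image of ∂_{k+1}):

  H_0: rank C_0 − rank ∂_1 = 5 − 4 = 1, and the invariant factors of ∂_1 are all 1, so H_0 ≅ Z.
  H_1: rank ker ∂_1 − rank ∂_2 = (10 − 4) − 6 = 0, and the invariant factors of ∂_2 are all 1, so H_1 ≅ 0.
  H_2: rank ker ∂_2 − rank ∂_3 = (10 − 6) − 4 = 0, and the invariant factors of ∂_3 are all 1, so H_2 ≅ 0.
  H_3: rank ker ∂_3 − rank ∂_4 = (5 − 4) − 0 = 1, and there is no ∂_4, so H_3 ≅ Z.

As a check, the Euler characteristic is 5 − 10 + 10 − 5 = 0, which agrees with 1 − 0 + 0 − 1 = 0.
(K is a triangulation of the 3-sphere S^3.)

H_0 ≅ Z,  H_1 = 0,  H_2 = 0,  H_3 ≅ Z.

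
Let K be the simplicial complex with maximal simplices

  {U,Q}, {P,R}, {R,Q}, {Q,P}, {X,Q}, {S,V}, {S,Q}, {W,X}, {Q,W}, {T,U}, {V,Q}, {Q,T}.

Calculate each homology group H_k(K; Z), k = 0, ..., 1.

Take the total order P < Q < R < S < T < U < V < W < X on the vertex set. Then K (dimension 1) consists of the simplices:

  0-simplices (9): P, Q, R, S, T, U, V, W, X
  1-simplices (12): PQ, PR, QR, QS, QT, QU, QV, QW, QX, SV, TU, WX

so the chain groups are C_0 ≅ Z^9, C_1 ≅ Z^12.

Boundary ∂_1: C_1 → C_0 maps an edge to its endpoints' difference, ∂[p,q] = q − p. For instance
  ∂PR = R − P.
As a 9×12 matrix over Z this has rank 8, with invariant factors (1,1,1,1,1,1,1,1).

From H_k ≅ ker(∂_k) / im(∂_{k+1}) we obtain:

  H_0: rank C_0 − rank ∂_1 = 9 − 8 = 1, and the invariant factors of ∂_1 are all 1, so H_0 ≅ Z.
  H_1: rank ker ∂_1 − rank ∂_2 = (12 − 8) − 0 = 4, and there is no ∂_2, so H_1 ≅ Z^4.

H_0 = Z,  H_1 = Z^4.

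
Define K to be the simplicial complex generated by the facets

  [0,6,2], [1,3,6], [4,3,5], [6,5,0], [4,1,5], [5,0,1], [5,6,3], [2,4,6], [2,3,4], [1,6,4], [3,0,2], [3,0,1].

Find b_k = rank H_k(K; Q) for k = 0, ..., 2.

b_0 = 1, b_1 = 0, b_2 = 0.

Order the vertices as 0 < 1 < 2 < 3 < 4 < 5 < 6. Listing each simplex with vertices in this order, K has dimension 2 with simplices:

  0-simplices (7): [0], [1], [2], [3], [4], [5], [6]
  1-simplices (18): [0,1], [0,2], [0,3], [0,5], [0,6], [1,3], [1,4], [1,5], [1,6], [2,3], [2,4], [2,6], [3,4], [3,5], [3,6], [4,5], [4,6], [5,6]
  2-simplices (12): [0,1,3], [0,1,5], [0,2,3], [0,2,6], [0,5,6], [1,3,6], [1,4,5], [1,4,6], [2,3,4], [2,4,6], [3,4,5], [3,5,6]

so the chain groups are C_0 ≅ Z^7, C_1 ≅ Z^18, C_2 ≅ Z^12.

The boundary map ∂_1: C_1 → C_0 is given by ∂[p,q] = [q] − [p].
The resulting 7×18 matrix has rank 6, and its Smith normal form has invariant factors (1,1,1,1,1,1).

∂_2: C_2 → C_1 maps a triangle to the signed sum of its edges. For instance
  ∂[3,5,6] = [5,6] − [3,6] + [3,5],
  ∂[3,4,5] = [4,5] − [3,5] + [3,4].
The resulting 18×12 matrix has rank 12, and its Smith normal form has invariant factors (1,1,1,1,1,1,1,1,1,1,1,2).

Reading off H_k = ker ∂_k / im ∂_{k+1}:

  H_0: rank C_0 − rank ∂_1 = 7 − 6 = 1, and the invariant factors of ∂_1 are all 1, so H_0 ≅ Z.
  H_1: rank ker ∂_1 − rank ∂_2 = (18 − 6) − 12 = 0, and ∂_2 has invariant factor 2 > 1, so H_1 ≅ Z/2Z.
  H_2: rank ker ∂_2 − rank ∂_3 = (12 − 12) − 0 = 0, and there is no ∂_3, so H_2 ≅ 0.

Hence the Betti numbers are b_0 = 1, b_1 = 0, b_2 = 0.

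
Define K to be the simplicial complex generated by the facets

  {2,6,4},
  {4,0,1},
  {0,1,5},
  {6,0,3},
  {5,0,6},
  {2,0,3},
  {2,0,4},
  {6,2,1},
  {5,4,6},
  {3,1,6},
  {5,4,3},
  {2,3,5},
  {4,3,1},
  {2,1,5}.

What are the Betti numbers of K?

Fix the vertex order 0 < 1 < 2 < 3 < 4 < 5 < 6 and write every simplex with vertices in increasing order. Then dim K = 2 and the simplices of K are:

  0-simplices (7): [0], [1], [2], [3], [4], [5], [6]
  1-simplices (21): [0,1], [0,2], [0,3], [0,4], [0,5], [0,6], [1,2], [1,3], [1,4], [1,5], [1,6], [2,3], [2,4], [2,5], [2,6], [3,4], [3,5], [3,6], [4,5], [4,6], [5,6]
  2-simplices (14): [0,1,4], [0,1,5], [0,2,3], [0,2,4], [0,3,6], [0,5,6], [1,2,5], [1,2,6], [1,3,4], [1,3,6], [2,3,5], [2,4,6], [3,4,5], [4,5,6]

giving chain groups C_0 ≅ Z^7, C_1 ≅ Z^21, C_2 ≅ Z^14.

∂_1: C_1 → C_0 is given by ∂[p,q] = [q] − [p].
This gives a 7×21 integer matrix of rank 6; reducing to Smith normal form yields diagonal entries (1,1,1,1,1,1).

∂_2: C_2 → C_1 sends each 2-simplex [p,q,r] to [q,r] − [p,r] + [p,q]. For instance
  ∂[3,4,5] = [4,5] − [3,5] + [3,4],
  ∂[1,2,6] = [2,6] − [1,6] + [1,2].
As a 21×14 matrix over Z this has rank 13, with invariant factors (1,1,1,1,1,1,1,1,1,1,1,1,1).

From H_k ≅ ker(∂_k) / im(∂_{k+1}) we obtain:

  H_0: rank C_0 − rank ∂_1 = 7 − 6 = 1, and the invariant factors of ∂_1 are all 1, so H_0 = Z.
  H_1: rank ker ∂_1 − rank ∂_2 = (21 − 6) − 13 = 2, and the invariant factors of ∂_2 are all 1, so H_1 = Z^2.
  H_2: rank ker ∂_2 − rank ∂_3 = (14 − 13) − 0 = 1, and there is no ∂_3, so H_2 = Z.

As a check, the Euler characteristic is 7 − 21 + 14 = 0, which agrees with 1 − 2 + 1 = 0.

Hence the Betti numbers are b_0 = 1, b_1 = 2, b_2 = 1.

b_0 = 1, b_1 = 2, b_2 = 1.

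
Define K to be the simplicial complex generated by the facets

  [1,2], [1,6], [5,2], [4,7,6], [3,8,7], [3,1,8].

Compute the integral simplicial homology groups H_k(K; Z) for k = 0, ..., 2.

We work with the vertex ordering 1 < 2 < 3 < 4 < 5 < 6 < 7 < 8. The simplices of K, each written with vertices in increasing order, are:

  0-simplices (8): [1], [2], [3], [4], [5], [6], [7], [8]
  1-simplices (11): [1,2], [1,3], [1,6], [1,8], [2,5], [3,7], [3,8], [4,6], [4,7], [6,7], [7,8]
  2-simplices (3): [1,3,8], [3,7,8], [4,6,7]

so the chain groups are C_0 ≅ Z^8, C_1 ≅ Z^11, C_2 ≅ Z^3.

Boundary ∂_1: C_1 → C_0 sends each edge [p,q] (with p < q) to q − p.
The 8×11 boundary matrix has rank 7 and Smith normal form diag(1,1,1,1,1,1,1).

Boundary ∂_2: C_2 → C_1 maps a triangle to the signed sum of its edges. For instance
  ∂[1,3,8] = [3,8] − [1,8] + [1,3],
  ∂[3,7,8] = [7,8] − [3,8] + [3,7].
As a 11×3 matrix over Z this has rank 3, with invariant factors (1,1,1).

Computing H_k = (kernel of ∂_k) / (image of ∂_{k+1}):

  H_0: rank C_0 − rank ∂_1 = 8 − 7 = 1, and the invariant factors of ∂_1 are all 1, so H_0 = Z.
  H_1: rank ker ∂_1 − rank ∂_2 = (11 − 7) − 3 = 1, and the invariant factors of ∂_2 are all 1, so H_1 = Z.
  H_2: rank ker ∂_2 − rank ∂_3 = (3 − 3) − 0 = 0, and there is no ∂_3, so H_2 = 0.

H_0 ≅ Z,  H_1 ≅ Z,  H_2 = 0.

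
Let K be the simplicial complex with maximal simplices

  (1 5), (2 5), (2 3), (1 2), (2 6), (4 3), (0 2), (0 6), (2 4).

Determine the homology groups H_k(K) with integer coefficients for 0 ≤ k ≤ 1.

We work with the vertex ordering 0 < 1 < 2 < 3 < 4 < 5 < 6. The simplices of K, each written with vertices in increasing order, are:

  0-simplices (7): [0], [1], [2], [3], [4], [5], [6]
  1-simplices (9): [0,2], [0,6], [1,2], [1,5], [2,3], [2,4], [2,5], [2,6], [3,4]

so the chain groups are C_0 ≅ Z^7, C_1 ≅ Z^9.

The boundary map ∂_1: C_1 → C_0 is given by ∂[p,q] = [q] − [p]. For instance
  ∂[2,6] = [6] − [2].
This gives a 7×9 integer matrix of rank 6; reducing to Smith normal form yields diagonal entries (1,1,1,1,1,1).

Computing H_k = (kernel of ∂_k) / (image of ∂_{k+1}):

  H_0: rank C_0 − rank ∂_1 = 7 − 6 = 1, and the invariant factors of ∂_1 are all 1, so H_0 = Z.
  H_1: rank ker ∂_1 − rank ∂_2 = (9 − 6) − 0 = 3, and there is no ∂_2, so H_1 = Z^3.

As a check, the Euler characteristic is 7 − 9 = -2, which agrees with 1 − 3 = -2.
(K is a triangulation of a wedge of 3 circles.)

H_0 ≅ Z,  H_1 ≅ Z^3.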